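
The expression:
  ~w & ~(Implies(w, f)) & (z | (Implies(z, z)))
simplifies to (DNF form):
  False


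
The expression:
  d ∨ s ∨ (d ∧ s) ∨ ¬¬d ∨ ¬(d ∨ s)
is always true.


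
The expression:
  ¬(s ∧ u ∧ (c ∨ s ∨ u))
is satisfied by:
  {s: False, u: False}
  {u: True, s: False}
  {s: True, u: False}


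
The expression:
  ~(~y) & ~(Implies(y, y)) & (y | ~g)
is never true.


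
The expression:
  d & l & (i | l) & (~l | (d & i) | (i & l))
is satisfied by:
  {i: True, d: True, l: True}


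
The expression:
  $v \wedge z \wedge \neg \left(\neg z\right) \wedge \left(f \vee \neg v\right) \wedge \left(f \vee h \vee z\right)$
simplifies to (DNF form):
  $f \wedge v \wedge z$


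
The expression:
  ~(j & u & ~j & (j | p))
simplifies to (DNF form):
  True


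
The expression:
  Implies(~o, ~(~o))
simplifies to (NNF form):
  o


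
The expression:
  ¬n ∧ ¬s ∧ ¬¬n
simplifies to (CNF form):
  False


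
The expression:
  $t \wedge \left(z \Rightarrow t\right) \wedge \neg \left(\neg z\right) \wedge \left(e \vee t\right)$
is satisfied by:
  {t: True, z: True}


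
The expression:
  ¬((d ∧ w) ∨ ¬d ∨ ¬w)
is never true.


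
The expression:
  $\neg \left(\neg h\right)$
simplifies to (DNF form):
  $h$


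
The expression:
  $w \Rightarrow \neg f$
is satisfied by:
  {w: False, f: False}
  {f: True, w: False}
  {w: True, f: False}


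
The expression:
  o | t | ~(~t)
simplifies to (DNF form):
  o | t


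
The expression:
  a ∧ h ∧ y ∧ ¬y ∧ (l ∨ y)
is never true.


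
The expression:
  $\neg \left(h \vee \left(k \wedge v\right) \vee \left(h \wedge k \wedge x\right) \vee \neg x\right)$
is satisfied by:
  {x: True, h: False, k: False, v: False}
  {v: True, x: True, h: False, k: False}
  {k: True, x: True, h: False, v: False}


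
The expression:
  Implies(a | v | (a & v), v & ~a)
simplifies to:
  ~a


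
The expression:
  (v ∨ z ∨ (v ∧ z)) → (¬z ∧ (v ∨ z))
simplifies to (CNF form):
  ¬z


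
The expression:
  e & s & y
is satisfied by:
  {e: True, s: True, y: True}


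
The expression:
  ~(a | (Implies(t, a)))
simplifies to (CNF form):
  t & ~a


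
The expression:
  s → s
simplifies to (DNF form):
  True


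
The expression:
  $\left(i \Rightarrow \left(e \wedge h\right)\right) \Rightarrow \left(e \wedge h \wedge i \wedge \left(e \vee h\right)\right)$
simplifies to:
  $i$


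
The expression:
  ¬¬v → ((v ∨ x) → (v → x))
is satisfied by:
  {x: True, v: False}
  {v: False, x: False}
  {v: True, x: True}


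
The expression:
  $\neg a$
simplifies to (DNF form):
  $\neg a$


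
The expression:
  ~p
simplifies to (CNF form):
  ~p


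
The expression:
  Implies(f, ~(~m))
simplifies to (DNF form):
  m | ~f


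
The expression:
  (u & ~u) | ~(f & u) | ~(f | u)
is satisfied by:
  {u: False, f: False}
  {f: True, u: False}
  {u: True, f: False}


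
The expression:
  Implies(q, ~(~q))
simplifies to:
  True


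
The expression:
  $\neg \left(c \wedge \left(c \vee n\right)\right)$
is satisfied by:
  {c: False}


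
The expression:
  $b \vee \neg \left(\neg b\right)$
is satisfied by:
  {b: True}


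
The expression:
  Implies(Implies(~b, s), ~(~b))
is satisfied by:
  {b: True, s: False}
  {s: False, b: False}
  {s: True, b: True}


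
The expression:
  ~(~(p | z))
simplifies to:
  p | z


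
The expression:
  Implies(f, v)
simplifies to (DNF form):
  v | ~f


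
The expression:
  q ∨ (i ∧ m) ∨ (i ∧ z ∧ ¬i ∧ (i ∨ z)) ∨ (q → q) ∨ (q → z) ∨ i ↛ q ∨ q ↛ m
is always true.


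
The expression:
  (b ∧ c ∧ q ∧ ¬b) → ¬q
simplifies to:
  True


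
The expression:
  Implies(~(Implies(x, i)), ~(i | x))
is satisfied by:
  {i: True, x: False}
  {x: False, i: False}
  {x: True, i: True}


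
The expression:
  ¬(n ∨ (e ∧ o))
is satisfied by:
  {n: False, e: False, o: False}
  {o: True, n: False, e: False}
  {e: True, n: False, o: False}


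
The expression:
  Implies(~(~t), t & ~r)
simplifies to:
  ~r | ~t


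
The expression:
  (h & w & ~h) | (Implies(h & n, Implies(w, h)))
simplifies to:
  True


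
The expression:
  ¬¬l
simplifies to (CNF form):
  l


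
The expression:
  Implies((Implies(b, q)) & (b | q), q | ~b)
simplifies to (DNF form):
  True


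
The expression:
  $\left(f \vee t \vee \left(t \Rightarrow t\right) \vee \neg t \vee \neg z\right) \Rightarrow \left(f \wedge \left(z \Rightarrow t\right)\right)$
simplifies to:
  $f \wedge \left(t \vee \neg z\right)$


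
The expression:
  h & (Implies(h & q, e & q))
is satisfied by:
  {h: True, e: True, q: False}
  {h: True, e: False, q: False}
  {h: True, q: True, e: True}


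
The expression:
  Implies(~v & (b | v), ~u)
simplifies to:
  v | ~b | ~u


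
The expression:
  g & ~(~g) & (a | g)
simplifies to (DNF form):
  g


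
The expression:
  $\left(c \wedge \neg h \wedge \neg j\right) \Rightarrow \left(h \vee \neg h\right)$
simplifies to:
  $\text{True}$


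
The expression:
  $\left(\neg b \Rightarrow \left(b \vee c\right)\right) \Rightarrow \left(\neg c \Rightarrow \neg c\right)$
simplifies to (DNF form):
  $\text{True}$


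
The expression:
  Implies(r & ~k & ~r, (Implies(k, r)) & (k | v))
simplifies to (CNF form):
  True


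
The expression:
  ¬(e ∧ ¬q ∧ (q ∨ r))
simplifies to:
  q ∨ ¬e ∨ ¬r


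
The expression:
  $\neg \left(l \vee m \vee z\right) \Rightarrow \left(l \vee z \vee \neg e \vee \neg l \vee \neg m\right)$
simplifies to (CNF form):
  $\text{True}$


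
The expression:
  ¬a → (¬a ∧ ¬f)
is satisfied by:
  {a: True, f: False}
  {f: False, a: False}
  {f: True, a: True}


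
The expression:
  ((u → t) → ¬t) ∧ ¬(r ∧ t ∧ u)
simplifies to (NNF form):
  ¬t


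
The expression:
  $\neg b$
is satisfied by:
  {b: False}


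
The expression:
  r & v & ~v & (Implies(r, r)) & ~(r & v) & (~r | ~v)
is never true.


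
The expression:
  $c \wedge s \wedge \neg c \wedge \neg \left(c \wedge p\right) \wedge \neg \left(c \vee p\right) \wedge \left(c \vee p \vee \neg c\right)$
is never true.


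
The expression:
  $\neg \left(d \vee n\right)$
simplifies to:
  $\neg d \wedge \neg n$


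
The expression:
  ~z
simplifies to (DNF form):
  ~z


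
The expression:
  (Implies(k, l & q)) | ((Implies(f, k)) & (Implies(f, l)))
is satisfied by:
  {l: True, k: False, f: False}
  {k: False, f: False, l: False}
  {f: True, l: True, k: False}
  {f: True, k: False, l: False}
  {l: True, k: True, f: False}
  {k: True, l: False, f: False}
  {f: True, k: True, l: True}


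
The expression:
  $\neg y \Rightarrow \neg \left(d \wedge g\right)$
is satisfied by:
  {y: True, g: False, d: False}
  {g: False, d: False, y: False}
  {y: True, d: True, g: False}
  {d: True, g: False, y: False}
  {y: True, g: True, d: False}
  {g: True, y: False, d: False}
  {y: True, d: True, g: True}


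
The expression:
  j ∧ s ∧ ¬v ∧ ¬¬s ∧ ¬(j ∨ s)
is never true.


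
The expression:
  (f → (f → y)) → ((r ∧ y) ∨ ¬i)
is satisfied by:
  {r: True, f: True, y: False, i: False}
  {r: True, y: False, f: False, i: False}
  {f: True, r: False, y: False, i: False}
  {r: False, y: False, f: False, i: False}
  {r: True, f: True, y: True, i: False}
  {r: True, y: True, f: False, i: False}
  {f: True, y: True, r: False, i: False}
  {y: True, r: False, f: False, i: False}
  {i: True, r: True, f: True, y: False}
  {i: True, f: True, r: False, y: False}
  {i: True, r: True, y: True, f: True}
  {i: True, r: True, y: True, f: False}


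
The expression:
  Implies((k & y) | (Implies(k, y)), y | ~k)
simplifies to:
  True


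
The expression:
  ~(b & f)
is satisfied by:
  {b: False, f: False}
  {f: True, b: False}
  {b: True, f: False}


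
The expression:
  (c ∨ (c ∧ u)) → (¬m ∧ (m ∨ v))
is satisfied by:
  {v: True, c: False, m: False}
  {v: False, c: False, m: False}
  {m: True, v: True, c: False}
  {m: True, v: False, c: False}
  {c: True, v: True, m: False}


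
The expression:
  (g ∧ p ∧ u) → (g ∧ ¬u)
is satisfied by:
  {p: False, u: False, g: False}
  {g: True, p: False, u: False}
  {u: True, p: False, g: False}
  {g: True, u: True, p: False}
  {p: True, g: False, u: False}
  {g: True, p: True, u: False}
  {u: True, p: True, g: False}


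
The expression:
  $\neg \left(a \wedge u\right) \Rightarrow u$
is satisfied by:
  {u: True}


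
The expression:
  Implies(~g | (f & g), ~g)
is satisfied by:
  {g: False, f: False}
  {f: True, g: False}
  {g: True, f: False}


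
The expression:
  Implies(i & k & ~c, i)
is always true.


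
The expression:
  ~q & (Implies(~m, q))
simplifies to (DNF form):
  m & ~q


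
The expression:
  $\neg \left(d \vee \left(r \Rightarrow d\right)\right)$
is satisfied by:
  {r: True, d: False}


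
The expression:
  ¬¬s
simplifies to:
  s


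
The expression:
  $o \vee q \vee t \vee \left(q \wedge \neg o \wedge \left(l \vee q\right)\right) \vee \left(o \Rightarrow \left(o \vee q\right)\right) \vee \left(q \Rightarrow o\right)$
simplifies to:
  $\text{True}$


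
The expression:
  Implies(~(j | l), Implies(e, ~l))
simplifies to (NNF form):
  True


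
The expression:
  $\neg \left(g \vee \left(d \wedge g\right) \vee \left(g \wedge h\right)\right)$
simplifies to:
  $\neg g$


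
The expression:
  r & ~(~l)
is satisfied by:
  {r: True, l: True}


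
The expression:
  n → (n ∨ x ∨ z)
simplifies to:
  True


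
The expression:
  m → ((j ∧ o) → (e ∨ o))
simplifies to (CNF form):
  True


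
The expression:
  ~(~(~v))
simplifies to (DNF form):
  ~v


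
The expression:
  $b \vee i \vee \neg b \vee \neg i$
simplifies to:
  $\text{True}$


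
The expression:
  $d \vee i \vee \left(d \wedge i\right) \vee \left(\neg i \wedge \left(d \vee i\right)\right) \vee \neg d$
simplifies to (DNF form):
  $\text{True}$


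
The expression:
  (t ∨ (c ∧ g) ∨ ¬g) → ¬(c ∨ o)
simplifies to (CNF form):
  ¬c ∧ (g ∨ ¬o) ∧ (¬o ∨ ¬t)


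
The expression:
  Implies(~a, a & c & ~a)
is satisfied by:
  {a: True}


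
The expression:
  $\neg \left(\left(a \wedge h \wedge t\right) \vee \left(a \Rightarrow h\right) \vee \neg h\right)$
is never true.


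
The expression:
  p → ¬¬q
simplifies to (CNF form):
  q ∨ ¬p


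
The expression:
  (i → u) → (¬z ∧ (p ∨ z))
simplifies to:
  (i ∨ p) ∧ (i ∨ ¬z) ∧ (p ∨ ¬u) ∧ (¬u ∨ ¬z)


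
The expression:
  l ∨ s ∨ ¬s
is always true.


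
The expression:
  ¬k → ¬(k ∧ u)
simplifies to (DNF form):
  True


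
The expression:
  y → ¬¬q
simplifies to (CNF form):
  q ∨ ¬y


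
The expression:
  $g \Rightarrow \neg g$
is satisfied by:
  {g: False}


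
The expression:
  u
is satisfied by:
  {u: True}


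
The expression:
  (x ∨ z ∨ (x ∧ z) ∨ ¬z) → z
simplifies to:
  z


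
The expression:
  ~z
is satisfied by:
  {z: False}


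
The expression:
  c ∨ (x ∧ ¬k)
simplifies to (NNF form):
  c ∨ (x ∧ ¬k)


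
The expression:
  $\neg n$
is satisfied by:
  {n: False}


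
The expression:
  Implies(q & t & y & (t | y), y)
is always true.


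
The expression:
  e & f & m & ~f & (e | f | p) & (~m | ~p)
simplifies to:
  False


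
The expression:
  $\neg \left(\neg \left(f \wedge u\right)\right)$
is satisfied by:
  {u: True, f: True}


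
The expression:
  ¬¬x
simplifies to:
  x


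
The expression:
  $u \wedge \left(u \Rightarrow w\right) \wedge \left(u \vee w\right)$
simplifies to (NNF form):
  $u \wedge w$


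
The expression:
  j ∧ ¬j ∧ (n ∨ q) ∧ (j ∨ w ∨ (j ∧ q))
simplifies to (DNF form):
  False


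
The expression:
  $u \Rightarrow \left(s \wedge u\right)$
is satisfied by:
  {s: True, u: False}
  {u: False, s: False}
  {u: True, s: True}


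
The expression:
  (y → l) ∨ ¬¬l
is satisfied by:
  {l: True, y: False}
  {y: False, l: False}
  {y: True, l: True}


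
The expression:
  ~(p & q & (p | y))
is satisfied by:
  {p: False, q: False}
  {q: True, p: False}
  {p: True, q: False}


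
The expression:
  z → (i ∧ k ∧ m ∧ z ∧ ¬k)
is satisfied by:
  {z: False}


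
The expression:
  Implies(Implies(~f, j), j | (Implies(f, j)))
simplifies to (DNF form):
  j | ~f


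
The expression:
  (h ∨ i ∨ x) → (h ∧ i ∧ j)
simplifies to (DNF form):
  (h ∧ i ∧ j) ∨ (h ∧ i ∧ ¬i) ∨ (h ∧ j ∧ ¬h) ∨ (h ∧ ¬h ∧ ¬i) ∨ (i ∧ ¬i ∧ ¬x) ∨ (¬h ∧ ¬i ∧ ¬x) ∨ (h ∧ i ∧ j ∧ ¬i) ∨ (h ∧ i ∧ j ∧ ¬x) ∨ (h ∧ i ∧ ¬i ∧ ¬x) ∨ (h ∧ j ∧ ¬h ∧ ¬i) ∨ (h ∧ j ∧ ¬h ∧ ¬x) ∨ (h ∧ ¬h ∧ ¬i ∧ ¬x) ∨ (i ∧ j ∧ ¬i ∧ ¬x) ∨ (j ∧ ¬h ∧ ¬i ∧ ¬x)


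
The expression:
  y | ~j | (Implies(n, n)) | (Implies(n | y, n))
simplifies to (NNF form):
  True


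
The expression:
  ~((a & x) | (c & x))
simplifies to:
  ~x | (~a & ~c)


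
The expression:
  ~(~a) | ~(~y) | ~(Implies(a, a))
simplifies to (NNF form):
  a | y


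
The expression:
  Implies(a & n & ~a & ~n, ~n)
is always true.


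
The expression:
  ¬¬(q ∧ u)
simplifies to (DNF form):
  q ∧ u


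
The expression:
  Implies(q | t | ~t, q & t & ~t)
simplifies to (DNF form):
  False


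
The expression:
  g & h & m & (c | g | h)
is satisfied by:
  {h: True, m: True, g: True}


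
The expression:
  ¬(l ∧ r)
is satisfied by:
  {l: False, r: False}
  {r: True, l: False}
  {l: True, r: False}


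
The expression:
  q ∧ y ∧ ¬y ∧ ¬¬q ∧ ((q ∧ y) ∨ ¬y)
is never true.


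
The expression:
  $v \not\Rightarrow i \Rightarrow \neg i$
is always true.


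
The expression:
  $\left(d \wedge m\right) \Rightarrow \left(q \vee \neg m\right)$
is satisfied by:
  {q: True, m: False, d: False}
  {m: False, d: False, q: False}
  {d: True, q: True, m: False}
  {d: True, m: False, q: False}
  {q: True, m: True, d: False}
  {m: True, q: False, d: False}
  {d: True, m: True, q: True}


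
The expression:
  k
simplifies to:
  k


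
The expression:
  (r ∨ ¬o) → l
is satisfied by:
  {o: True, l: True, r: False}
  {l: True, r: False, o: False}
  {o: True, l: True, r: True}
  {l: True, r: True, o: False}
  {o: True, r: False, l: False}


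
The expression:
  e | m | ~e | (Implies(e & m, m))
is always true.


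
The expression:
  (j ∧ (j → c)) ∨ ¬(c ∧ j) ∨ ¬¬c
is always true.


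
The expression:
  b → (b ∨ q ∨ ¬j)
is always true.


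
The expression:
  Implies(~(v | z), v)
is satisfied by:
  {z: True, v: True}
  {z: True, v: False}
  {v: True, z: False}


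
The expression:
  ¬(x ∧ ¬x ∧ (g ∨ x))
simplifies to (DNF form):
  True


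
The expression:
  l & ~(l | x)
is never true.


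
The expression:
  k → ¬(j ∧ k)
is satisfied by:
  {k: False, j: False}
  {j: True, k: False}
  {k: True, j: False}


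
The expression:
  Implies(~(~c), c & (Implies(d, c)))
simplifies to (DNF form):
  True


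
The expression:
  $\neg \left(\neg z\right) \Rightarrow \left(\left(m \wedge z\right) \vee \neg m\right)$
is always true.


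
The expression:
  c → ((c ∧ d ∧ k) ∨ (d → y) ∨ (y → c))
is always true.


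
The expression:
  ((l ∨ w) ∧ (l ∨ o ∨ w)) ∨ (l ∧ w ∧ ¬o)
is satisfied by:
  {l: True, w: True}
  {l: True, w: False}
  {w: True, l: False}


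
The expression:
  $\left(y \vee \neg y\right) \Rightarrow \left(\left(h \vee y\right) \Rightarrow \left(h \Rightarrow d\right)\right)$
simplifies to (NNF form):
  $d \vee \neg h$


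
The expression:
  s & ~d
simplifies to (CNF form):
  s & ~d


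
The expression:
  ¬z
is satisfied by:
  {z: False}


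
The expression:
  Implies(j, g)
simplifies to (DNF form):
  g | ~j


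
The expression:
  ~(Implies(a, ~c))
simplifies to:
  a & c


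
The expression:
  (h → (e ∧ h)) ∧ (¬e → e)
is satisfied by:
  {e: True}


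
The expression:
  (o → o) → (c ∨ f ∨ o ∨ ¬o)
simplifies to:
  True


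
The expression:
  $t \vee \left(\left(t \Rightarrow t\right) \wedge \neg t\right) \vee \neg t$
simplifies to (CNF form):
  $\text{True}$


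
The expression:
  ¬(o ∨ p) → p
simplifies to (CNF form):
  o ∨ p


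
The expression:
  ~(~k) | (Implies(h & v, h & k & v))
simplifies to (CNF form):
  k | ~h | ~v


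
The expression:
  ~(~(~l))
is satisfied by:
  {l: False}


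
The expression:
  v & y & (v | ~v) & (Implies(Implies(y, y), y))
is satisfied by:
  {y: True, v: True}


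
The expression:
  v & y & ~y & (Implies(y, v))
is never true.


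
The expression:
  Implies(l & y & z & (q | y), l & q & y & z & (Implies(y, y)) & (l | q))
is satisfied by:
  {q: True, l: False, z: False, y: False}
  {q: False, l: False, z: False, y: False}
  {y: True, q: True, l: False, z: False}
  {y: True, q: False, l: False, z: False}
  {q: True, z: True, y: False, l: False}
  {z: True, y: False, l: False, q: False}
  {y: True, z: True, q: True, l: False}
  {y: True, z: True, q: False, l: False}
  {q: True, l: True, y: False, z: False}
  {l: True, y: False, z: False, q: False}
  {q: True, y: True, l: True, z: False}
  {y: True, l: True, q: False, z: False}
  {q: True, z: True, l: True, y: False}
  {z: True, l: True, y: False, q: False}
  {y: True, z: True, l: True, q: True}


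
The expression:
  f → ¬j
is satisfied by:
  {j: False, f: False}
  {f: True, j: False}
  {j: True, f: False}


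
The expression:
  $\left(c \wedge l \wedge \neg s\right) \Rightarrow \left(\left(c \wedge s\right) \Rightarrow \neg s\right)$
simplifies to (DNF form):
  $\text{True}$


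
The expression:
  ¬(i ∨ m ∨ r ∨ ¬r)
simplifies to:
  False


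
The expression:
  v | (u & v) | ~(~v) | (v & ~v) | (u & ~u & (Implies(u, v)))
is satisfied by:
  {v: True}


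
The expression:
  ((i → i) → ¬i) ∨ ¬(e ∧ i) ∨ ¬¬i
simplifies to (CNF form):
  True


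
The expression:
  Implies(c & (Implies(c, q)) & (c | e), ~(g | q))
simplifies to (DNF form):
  ~c | ~q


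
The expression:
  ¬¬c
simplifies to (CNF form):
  c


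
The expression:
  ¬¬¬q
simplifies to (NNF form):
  ¬q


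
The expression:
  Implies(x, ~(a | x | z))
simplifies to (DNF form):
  ~x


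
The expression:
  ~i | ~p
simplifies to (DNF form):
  ~i | ~p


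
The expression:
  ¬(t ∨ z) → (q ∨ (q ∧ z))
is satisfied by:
  {t: True, q: True, z: True}
  {t: True, q: True, z: False}
  {t: True, z: True, q: False}
  {t: True, z: False, q: False}
  {q: True, z: True, t: False}
  {q: True, z: False, t: False}
  {z: True, q: False, t: False}


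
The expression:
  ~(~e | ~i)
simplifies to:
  e & i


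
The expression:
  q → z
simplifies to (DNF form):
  z ∨ ¬q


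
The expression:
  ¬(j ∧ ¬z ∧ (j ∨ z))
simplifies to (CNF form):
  z ∨ ¬j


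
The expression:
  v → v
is always true.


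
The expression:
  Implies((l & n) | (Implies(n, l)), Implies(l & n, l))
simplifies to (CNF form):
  True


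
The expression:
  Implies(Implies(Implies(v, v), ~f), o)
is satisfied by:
  {o: True, f: True}
  {o: True, f: False}
  {f: True, o: False}


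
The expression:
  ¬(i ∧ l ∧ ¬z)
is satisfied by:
  {z: True, l: False, i: False}
  {l: False, i: False, z: False}
  {i: True, z: True, l: False}
  {i: True, l: False, z: False}
  {z: True, l: True, i: False}
  {l: True, z: False, i: False}
  {i: True, l: True, z: True}


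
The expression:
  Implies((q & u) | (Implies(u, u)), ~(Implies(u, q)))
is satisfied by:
  {u: True, q: False}


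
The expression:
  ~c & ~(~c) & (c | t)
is never true.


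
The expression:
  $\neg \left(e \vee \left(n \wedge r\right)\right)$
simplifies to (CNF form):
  $\neg e \wedge \left(\neg n \vee \neg r\right)$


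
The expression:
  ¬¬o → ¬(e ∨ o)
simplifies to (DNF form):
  ¬o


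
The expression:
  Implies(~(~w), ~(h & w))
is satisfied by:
  {w: False, h: False}
  {h: True, w: False}
  {w: True, h: False}


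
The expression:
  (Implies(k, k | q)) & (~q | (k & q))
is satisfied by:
  {k: True, q: False}
  {q: False, k: False}
  {q: True, k: True}


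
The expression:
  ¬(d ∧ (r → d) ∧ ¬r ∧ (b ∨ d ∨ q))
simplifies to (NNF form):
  r ∨ ¬d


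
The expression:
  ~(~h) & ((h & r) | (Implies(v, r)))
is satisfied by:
  {r: True, h: True, v: False}
  {h: True, v: False, r: False}
  {r: True, v: True, h: True}


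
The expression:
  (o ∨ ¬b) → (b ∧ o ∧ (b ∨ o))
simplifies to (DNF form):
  b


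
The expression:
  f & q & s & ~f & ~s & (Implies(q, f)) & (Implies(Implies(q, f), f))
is never true.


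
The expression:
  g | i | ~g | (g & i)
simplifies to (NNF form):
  True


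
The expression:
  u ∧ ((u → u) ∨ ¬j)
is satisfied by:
  {u: True}


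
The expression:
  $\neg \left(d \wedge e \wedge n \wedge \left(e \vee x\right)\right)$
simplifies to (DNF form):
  $\neg d \vee \neg e \vee \neg n$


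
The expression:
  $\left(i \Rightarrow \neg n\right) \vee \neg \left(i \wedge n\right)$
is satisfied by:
  {n: False, i: False}
  {i: True, n: False}
  {n: True, i: False}


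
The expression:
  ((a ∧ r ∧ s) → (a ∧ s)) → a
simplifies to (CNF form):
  a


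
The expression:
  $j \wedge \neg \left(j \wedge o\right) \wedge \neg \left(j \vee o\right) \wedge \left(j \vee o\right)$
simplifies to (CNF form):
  $\text{False}$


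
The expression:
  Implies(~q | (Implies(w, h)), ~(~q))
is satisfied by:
  {q: True}


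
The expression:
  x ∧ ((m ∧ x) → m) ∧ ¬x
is never true.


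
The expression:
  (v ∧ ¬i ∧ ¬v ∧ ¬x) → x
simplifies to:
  True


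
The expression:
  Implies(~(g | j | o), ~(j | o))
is always true.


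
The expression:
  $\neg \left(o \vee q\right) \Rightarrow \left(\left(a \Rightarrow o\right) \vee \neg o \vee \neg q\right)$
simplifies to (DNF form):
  $\text{True}$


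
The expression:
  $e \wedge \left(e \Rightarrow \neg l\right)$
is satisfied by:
  {e: True, l: False}


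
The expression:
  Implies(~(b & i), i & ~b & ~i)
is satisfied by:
  {i: True, b: True}


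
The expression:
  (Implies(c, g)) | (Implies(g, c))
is always true.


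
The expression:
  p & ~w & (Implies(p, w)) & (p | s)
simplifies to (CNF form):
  False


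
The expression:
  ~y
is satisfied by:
  {y: False}


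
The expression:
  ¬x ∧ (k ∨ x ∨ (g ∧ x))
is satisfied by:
  {k: True, x: False}


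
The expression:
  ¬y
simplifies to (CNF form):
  ¬y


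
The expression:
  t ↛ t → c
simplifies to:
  True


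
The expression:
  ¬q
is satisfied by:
  {q: False}


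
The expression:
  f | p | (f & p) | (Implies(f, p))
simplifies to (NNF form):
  True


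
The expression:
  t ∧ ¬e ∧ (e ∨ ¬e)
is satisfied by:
  {t: True, e: False}


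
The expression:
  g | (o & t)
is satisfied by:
  {o: True, g: True, t: True}
  {o: True, g: True, t: False}
  {g: True, t: True, o: False}
  {g: True, t: False, o: False}
  {o: True, t: True, g: False}


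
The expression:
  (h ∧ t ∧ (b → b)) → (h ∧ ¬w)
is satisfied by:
  {w: False, t: False, h: False}
  {h: True, w: False, t: False}
  {t: True, w: False, h: False}
  {h: True, t: True, w: False}
  {w: True, h: False, t: False}
  {h: True, w: True, t: False}
  {t: True, w: True, h: False}


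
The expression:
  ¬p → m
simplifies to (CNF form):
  m ∨ p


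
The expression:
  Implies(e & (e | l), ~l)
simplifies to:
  ~e | ~l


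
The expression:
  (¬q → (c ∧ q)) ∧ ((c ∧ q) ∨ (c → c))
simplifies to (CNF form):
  q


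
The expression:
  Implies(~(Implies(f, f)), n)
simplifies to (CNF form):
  True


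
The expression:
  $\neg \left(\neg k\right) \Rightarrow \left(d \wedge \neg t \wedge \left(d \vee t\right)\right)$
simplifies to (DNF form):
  $\left(d \wedge \neg t\right) \vee \neg k$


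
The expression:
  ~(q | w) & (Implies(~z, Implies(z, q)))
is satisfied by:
  {q: False, w: False}


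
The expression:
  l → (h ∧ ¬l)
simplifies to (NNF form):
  ¬l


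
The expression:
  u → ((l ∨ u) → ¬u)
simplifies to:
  ¬u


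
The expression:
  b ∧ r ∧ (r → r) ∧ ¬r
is never true.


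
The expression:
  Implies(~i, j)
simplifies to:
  i | j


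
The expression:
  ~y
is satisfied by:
  {y: False}


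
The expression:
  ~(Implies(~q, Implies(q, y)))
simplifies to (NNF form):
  False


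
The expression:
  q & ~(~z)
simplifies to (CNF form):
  q & z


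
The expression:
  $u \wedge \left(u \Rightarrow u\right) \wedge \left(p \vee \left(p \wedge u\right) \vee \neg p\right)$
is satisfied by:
  {u: True}


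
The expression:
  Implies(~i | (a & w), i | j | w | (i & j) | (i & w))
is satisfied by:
  {i: True, w: True, j: True}
  {i: True, w: True, j: False}
  {i: True, j: True, w: False}
  {i: True, j: False, w: False}
  {w: True, j: True, i: False}
  {w: True, j: False, i: False}
  {j: True, w: False, i: False}


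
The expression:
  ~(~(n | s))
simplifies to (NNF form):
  n | s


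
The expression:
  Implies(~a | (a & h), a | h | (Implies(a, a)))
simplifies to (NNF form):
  True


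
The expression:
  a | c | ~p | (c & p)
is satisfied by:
  {a: True, c: True, p: False}
  {a: True, p: False, c: False}
  {c: True, p: False, a: False}
  {c: False, p: False, a: False}
  {a: True, c: True, p: True}
  {a: True, p: True, c: False}
  {c: True, p: True, a: False}


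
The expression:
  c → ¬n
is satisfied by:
  {c: False, n: False}
  {n: True, c: False}
  {c: True, n: False}


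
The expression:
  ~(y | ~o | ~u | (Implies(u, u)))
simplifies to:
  False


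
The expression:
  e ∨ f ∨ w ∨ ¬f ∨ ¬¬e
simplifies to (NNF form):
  True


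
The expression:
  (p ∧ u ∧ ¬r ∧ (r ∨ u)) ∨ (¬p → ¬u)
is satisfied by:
  {p: True, u: False}
  {u: False, p: False}
  {u: True, p: True}


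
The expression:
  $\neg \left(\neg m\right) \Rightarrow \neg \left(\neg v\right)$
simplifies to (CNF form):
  $v \vee \neg m$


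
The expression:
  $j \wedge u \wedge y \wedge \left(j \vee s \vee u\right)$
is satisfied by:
  {j: True, u: True, y: True}


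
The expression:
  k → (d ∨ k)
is always true.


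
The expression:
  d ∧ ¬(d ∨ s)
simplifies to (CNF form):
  False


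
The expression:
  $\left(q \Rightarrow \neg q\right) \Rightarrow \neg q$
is always true.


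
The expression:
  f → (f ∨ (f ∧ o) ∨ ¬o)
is always true.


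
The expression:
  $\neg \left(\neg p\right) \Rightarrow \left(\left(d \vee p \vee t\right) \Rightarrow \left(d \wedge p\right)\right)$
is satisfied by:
  {d: True, p: False}
  {p: False, d: False}
  {p: True, d: True}


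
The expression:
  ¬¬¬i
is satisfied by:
  {i: False}


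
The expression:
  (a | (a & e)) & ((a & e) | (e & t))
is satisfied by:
  {a: True, e: True}


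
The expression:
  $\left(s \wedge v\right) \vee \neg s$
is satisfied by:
  {v: True, s: False}
  {s: False, v: False}
  {s: True, v: True}


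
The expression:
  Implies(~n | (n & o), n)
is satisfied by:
  {n: True}


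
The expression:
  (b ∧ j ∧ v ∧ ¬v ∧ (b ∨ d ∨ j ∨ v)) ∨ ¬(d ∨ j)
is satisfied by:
  {d: False, j: False}


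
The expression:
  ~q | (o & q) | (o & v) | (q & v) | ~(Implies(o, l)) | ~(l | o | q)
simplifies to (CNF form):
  o | v | ~q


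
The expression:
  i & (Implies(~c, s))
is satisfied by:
  {c: True, s: True, i: True}
  {c: True, i: True, s: False}
  {s: True, i: True, c: False}


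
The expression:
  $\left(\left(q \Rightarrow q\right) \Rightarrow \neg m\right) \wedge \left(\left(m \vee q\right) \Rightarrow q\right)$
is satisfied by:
  {m: False}


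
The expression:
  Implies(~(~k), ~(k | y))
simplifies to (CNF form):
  ~k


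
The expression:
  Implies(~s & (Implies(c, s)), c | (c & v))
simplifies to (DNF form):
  c | s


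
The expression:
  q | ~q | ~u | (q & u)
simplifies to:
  True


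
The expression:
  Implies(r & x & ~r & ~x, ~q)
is always true.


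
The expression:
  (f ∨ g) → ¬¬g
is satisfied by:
  {g: True, f: False}
  {f: False, g: False}
  {f: True, g: True}


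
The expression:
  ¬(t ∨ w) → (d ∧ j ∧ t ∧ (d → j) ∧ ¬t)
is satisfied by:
  {t: True, w: True}
  {t: True, w: False}
  {w: True, t: False}


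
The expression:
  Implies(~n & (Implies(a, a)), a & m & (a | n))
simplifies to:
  n | (a & m)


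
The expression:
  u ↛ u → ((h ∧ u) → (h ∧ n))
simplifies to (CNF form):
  True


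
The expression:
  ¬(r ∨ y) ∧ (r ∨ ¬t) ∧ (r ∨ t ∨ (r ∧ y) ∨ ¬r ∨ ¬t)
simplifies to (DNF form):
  ¬r ∧ ¬t ∧ ¬y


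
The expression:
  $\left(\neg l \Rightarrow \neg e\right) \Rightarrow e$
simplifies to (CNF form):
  $e$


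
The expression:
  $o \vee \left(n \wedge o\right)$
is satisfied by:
  {o: True}


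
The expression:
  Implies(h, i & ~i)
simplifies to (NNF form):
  ~h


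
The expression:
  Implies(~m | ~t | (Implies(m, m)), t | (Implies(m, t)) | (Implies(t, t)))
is always true.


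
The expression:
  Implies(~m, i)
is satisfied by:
  {i: True, m: True}
  {i: True, m: False}
  {m: True, i: False}


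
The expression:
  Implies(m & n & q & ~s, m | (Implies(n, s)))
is always true.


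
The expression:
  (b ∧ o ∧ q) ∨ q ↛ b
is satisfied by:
  {q: True, o: True, b: False}
  {q: True, o: False, b: False}
  {q: True, b: True, o: True}


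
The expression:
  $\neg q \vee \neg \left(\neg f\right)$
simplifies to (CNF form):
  $f \vee \neg q$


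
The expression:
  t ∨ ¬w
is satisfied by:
  {t: True, w: False}
  {w: False, t: False}
  {w: True, t: True}


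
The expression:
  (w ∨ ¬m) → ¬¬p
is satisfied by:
  {m: True, p: True, w: False}
  {p: True, w: False, m: False}
  {m: True, p: True, w: True}
  {p: True, w: True, m: False}
  {m: True, w: False, p: False}


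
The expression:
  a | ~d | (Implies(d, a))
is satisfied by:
  {a: True, d: False}
  {d: False, a: False}
  {d: True, a: True}


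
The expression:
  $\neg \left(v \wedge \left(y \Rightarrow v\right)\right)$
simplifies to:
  $\neg v$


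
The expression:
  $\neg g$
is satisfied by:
  {g: False}


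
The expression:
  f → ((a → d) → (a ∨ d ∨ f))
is always true.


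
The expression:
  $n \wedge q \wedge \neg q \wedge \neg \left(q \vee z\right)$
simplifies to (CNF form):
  $\text{False}$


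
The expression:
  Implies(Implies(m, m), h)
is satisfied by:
  {h: True}


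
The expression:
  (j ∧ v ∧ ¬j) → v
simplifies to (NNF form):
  True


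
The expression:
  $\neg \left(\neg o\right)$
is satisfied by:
  {o: True}


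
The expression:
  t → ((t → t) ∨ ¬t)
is always true.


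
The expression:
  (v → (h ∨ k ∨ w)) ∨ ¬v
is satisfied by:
  {h: True, w: True, k: True, v: False}
  {h: True, w: True, v: False, k: False}
  {h: True, k: True, v: False, w: False}
  {h: True, v: False, k: False, w: False}
  {w: True, k: True, v: False, h: False}
  {w: True, v: False, k: False, h: False}
  {k: True, w: False, v: False, h: False}
  {w: False, v: False, k: False, h: False}
  {w: True, h: True, v: True, k: True}
  {w: True, h: True, v: True, k: False}
  {h: True, v: True, k: True, w: False}
  {h: True, v: True, w: False, k: False}
  {k: True, v: True, w: True, h: False}
  {v: True, w: True, h: False, k: False}
  {v: True, k: True, h: False, w: False}


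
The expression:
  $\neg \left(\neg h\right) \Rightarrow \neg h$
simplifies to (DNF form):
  $\neg h$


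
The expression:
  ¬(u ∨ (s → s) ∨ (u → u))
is never true.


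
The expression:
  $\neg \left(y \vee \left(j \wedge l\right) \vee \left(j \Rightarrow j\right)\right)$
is never true.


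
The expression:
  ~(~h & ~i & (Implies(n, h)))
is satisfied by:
  {i: True, n: True, h: True}
  {i: True, n: True, h: False}
  {i: True, h: True, n: False}
  {i: True, h: False, n: False}
  {n: True, h: True, i: False}
  {n: True, h: False, i: False}
  {h: True, n: False, i: False}


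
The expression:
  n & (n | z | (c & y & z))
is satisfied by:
  {n: True}


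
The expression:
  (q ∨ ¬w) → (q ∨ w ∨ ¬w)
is always true.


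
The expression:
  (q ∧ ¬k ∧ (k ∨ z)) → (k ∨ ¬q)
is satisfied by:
  {k: True, q: False, z: False}
  {q: False, z: False, k: False}
  {z: True, k: True, q: False}
  {z: True, q: False, k: False}
  {k: True, q: True, z: False}
  {q: True, k: False, z: False}
  {z: True, q: True, k: True}


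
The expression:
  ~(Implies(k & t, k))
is never true.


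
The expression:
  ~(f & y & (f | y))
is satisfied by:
  {y: False, f: False}
  {f: True, y: False}
  {y: True, f: False}


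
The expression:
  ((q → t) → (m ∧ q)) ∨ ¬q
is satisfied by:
  {m: True, t: False, q: False}
  {t: False, q: False, m: False}
  {q: True, m: True, t: False}
  {q: True, t: False, m: False}
  {m: True, t: True, q: False}
  {t: True, m: False, q: False}
  {q: True, t: True, m: True}


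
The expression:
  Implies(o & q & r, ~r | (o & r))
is always true.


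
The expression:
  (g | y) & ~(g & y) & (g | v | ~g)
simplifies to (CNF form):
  (g | y) & (g | ~g) & (y | ~y) & (~g | ~y)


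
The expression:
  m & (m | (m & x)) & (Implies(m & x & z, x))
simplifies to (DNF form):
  m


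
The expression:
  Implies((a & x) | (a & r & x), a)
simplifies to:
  True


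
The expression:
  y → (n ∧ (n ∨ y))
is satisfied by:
  {n: True, y: False}
  {y: False, n: False}
  {y: True, n: True}


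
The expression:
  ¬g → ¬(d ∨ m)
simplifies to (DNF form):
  g ∨ (¬d ∧ ¬m)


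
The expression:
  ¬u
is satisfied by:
  {u: False}


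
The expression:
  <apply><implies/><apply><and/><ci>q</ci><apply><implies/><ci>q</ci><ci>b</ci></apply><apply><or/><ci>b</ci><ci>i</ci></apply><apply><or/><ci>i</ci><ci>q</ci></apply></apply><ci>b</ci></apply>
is always true.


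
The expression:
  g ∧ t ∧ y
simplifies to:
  g ∧ t ∧ y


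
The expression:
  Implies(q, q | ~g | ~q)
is always true.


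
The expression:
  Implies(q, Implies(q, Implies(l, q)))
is always true.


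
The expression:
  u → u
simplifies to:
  True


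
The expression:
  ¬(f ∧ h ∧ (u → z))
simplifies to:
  (u ∧ ¬z) ∨ ¬f ∨ ¬h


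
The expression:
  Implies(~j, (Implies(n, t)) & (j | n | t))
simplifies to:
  j | t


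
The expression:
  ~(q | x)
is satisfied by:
  {q: False, x: False}


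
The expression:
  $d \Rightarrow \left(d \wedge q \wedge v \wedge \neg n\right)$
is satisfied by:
  {v: True, q: True, n: False, d: False}
  {v: True, n: False, q: False, d: False}
  {q: True, v: False, n: False, d: False}
  {v: False, n: False, q: False, d: False}
  {v: True, n: True, q: True, d: False}
  {v: True, n: True, q: False, d: False}
  {n: True, q: True, v: False, d: False}
  {n: True, v: False, q: False, d: False}
  {d: True, v: True, q: True, n: False}


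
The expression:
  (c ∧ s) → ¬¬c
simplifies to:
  True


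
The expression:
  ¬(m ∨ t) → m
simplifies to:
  m ∨ t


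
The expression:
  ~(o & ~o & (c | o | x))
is always true.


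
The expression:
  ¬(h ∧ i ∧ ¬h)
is always true.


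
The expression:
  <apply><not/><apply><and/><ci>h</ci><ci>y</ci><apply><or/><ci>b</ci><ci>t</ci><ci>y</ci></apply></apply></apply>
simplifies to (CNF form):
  <apply><or/><apply><not/><ci>h</ci></apply><apply><not/><ci>y</ci></apply></apply>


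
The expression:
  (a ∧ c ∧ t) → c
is always true.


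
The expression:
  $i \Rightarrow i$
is always true.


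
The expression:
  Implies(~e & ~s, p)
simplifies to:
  e | p | s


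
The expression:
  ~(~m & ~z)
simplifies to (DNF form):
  m | z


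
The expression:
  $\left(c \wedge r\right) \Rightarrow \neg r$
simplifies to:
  $\neg c \vee \neg r$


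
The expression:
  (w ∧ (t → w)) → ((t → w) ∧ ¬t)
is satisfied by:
  {w: False, t: False}
  {t: True, w: False}
  {w: True, t: False}


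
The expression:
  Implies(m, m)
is always true.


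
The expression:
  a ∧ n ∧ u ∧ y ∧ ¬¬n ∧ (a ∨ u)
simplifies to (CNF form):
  a ∧ n ∧ u ∧ y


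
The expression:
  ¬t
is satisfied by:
  {t: False}


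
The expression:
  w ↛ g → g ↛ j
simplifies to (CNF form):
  g ∨ ¬w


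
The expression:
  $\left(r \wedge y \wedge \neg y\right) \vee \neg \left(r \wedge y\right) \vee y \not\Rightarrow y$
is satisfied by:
  {y: False, r: False}
  {r: True, y: False}
  {y: True, r: False}


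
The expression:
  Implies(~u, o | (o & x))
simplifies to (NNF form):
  o | u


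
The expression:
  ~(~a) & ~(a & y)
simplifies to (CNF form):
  a & ~y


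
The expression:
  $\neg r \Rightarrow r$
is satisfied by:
  {r: True}


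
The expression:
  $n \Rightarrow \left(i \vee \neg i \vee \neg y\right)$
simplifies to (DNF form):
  $\text{True}$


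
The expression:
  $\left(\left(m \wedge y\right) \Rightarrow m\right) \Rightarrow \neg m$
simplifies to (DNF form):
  $\neg m$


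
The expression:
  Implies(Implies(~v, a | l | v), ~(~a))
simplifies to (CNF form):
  (a | ~l) & (a | ~v)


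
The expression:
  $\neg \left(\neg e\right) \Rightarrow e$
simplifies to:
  $\text{True}$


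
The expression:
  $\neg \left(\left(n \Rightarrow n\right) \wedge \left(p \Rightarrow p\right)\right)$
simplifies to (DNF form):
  $\text{False}$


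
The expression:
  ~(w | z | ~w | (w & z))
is never true.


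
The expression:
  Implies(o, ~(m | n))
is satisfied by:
  {n: False, o: False, m: False}
  {m: True, n: False, o: False}
  {n: True, m: False, o: False}
  {m: True, n: True, o: False}
  {o: True, m: False, n: False}


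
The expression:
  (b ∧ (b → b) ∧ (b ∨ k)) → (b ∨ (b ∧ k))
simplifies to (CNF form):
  True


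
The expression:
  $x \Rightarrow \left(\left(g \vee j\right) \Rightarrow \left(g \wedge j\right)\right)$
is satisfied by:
  {g: False, x: False, j: False}
  {j: True, g: False, x: False}
  {g: True, j: False, x: False}
  {j: True, g: True, x: False}
  {x: True, j: False, g: False}
  {j: True, x: True, g: True}
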